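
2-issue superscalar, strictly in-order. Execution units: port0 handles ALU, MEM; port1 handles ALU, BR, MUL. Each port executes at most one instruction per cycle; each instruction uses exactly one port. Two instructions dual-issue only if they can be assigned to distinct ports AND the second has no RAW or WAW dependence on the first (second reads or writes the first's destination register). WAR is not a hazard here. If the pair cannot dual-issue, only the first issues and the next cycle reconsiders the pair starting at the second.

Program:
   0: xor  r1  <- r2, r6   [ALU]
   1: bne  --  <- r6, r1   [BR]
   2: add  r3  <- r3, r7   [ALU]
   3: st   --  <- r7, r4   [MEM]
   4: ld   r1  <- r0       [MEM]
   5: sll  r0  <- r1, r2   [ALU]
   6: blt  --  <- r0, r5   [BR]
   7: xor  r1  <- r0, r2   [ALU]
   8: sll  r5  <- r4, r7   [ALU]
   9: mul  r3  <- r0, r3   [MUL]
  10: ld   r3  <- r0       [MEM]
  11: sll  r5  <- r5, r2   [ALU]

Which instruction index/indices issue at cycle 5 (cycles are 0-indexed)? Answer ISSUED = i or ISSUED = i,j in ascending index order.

0. xor.ALU @i0  | RAW r1
1. bne.BR/add.ALU @i1/i2  | dual
2. st.MEM @i3  | no-port MEM/MEM
3. ld.MEM @i4  | RAW r1
4. sll.ALU @i5  | RAW r0
5. blt.BR/xor.ALU @i6/i7  | dual
6. sll.ALU/mul.MUL @i8/i9  | dual
7. ld.MEM/sll.ALU @i10/i11  | dual

ISSUED = 6,7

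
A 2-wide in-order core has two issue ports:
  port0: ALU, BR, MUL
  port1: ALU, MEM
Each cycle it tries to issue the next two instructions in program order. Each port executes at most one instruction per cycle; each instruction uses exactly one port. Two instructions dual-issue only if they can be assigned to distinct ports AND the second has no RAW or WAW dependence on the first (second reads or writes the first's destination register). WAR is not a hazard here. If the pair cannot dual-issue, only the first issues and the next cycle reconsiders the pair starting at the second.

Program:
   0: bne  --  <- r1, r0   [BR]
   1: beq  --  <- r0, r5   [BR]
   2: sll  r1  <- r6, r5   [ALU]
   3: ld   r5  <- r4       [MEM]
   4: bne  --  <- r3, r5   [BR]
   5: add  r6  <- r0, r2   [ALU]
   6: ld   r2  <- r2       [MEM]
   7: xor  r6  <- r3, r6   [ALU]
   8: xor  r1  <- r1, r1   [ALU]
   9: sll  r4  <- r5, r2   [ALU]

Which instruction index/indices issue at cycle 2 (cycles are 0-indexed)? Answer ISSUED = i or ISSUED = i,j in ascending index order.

ISSUED = 3

c0: i0 bne.BR  no-port BR/BR
c1: i1,i2 beq.BR/sll.ALU  2-wide
c2: i3 ld.MEM  RAW r5
c3: i4,i5 bne.BR/add.ALU  2-wide
c4: i6,i7 ld.MEM/xor.ALU  2-wide
c5: i8,i9 xor.ALU/sll.ALU  2-wide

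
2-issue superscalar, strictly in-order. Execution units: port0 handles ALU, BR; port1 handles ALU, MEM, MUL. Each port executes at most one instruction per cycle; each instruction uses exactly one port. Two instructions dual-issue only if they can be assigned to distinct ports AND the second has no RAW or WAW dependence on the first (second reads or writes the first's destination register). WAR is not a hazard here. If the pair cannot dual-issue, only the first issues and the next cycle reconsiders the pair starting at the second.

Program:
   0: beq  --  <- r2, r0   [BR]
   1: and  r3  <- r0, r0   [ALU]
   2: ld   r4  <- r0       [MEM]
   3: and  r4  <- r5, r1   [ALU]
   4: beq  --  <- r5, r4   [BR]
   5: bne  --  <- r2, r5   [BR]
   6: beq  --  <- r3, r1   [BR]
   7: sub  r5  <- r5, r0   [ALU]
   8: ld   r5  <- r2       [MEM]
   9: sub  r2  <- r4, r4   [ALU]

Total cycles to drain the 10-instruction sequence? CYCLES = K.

[0] i0+i1  beq.BR/and.ALU  -- pair
[1] i2  ld.MEM  -- WAW r4
[2] i3  and.ALU  -- RAW r4
[3] i4  beq.BR  -- no-port BR/BR
[4] i5  bne.BR  -- no-port BR/BR
[5] i6+i7  beq.BR/sub.ALU  -- pair
[6] i8+i9  ld.MEM/sub.ALU  -- pair

CYCLES = 7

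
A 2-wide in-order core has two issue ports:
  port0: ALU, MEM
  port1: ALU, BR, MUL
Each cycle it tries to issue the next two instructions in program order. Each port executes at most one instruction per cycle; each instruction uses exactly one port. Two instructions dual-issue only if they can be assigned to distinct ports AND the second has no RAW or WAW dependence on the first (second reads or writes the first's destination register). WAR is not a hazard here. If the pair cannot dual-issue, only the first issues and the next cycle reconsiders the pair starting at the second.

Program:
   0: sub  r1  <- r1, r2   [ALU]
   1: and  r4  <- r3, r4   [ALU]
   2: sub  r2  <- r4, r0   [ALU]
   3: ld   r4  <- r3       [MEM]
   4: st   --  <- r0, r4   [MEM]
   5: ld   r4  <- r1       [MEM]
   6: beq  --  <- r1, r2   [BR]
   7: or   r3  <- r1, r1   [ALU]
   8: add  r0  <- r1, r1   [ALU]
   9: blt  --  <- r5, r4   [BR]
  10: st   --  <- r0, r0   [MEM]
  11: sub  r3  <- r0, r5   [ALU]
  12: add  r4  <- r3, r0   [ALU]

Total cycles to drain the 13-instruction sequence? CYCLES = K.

t=0 i0,i1:sub and ; pair
t=1 i2,i3:sub ld ; pair
t=2 i4:st ; no-port MEM/MEM
t=3 i5,i6:ld beq ; pair
t=4 i7,i8:or add ; pair
t=5 i9,i10:blt st ; pair
t=6 i11:sub ; RAW r3
t=7 i12:add ; tail

CYCLES = 8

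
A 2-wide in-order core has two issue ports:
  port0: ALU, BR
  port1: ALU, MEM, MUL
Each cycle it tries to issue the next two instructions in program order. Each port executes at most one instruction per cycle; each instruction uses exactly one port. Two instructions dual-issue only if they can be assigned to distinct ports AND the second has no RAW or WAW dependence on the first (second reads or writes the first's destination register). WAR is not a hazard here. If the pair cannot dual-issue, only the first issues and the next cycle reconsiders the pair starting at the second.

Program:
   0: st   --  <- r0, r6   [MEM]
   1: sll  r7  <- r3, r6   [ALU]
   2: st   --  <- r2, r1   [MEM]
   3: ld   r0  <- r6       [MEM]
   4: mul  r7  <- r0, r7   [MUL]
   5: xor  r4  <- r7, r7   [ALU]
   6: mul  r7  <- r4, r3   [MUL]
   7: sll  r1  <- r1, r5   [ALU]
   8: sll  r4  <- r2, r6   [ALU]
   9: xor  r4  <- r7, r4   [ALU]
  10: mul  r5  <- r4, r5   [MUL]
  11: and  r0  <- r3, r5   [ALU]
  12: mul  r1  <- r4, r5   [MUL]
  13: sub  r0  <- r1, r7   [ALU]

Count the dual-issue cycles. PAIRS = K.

0. st+sll @i0,i1  | 2-wide
1. st @i2  | no-port MEM/MEM
2. ld @i3  | no-port MEM/MUL
3. mul @i4  | RAW r7
4. xor @i5  | RAW r4
5. mul+sll @i6,i7  | 2-wide
6. sll @i8  | RAW+WAW r4
7. xor @i9  | RAW r4
8. mul @i10  | RAW r5
9. and+mul @i11,i12  | 2-wide
10. sub @i13  | tail

PAIRS = 3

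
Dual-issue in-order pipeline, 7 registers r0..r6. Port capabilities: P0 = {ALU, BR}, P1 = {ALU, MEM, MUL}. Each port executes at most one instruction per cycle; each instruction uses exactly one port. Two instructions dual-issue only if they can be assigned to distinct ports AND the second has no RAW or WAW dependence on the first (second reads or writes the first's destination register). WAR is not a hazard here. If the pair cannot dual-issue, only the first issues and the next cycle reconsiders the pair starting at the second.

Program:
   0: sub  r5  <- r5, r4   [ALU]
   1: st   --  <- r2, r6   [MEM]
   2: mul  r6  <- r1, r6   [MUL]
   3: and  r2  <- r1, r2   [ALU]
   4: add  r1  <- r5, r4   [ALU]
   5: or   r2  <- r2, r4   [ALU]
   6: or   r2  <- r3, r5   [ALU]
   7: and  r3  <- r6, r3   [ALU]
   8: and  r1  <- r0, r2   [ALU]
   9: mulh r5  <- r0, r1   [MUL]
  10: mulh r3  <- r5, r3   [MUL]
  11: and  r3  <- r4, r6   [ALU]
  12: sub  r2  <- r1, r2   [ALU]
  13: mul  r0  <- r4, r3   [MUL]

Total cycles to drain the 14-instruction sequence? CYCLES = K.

CYCLES = 9

0. sub.ALU st.MEM @i0/i1  | 2-wide
1. mul.MUL and.ALU @i2/i3  | 2-wide
2. add.ALU or.ALU @i4/i5  | 2-wide
3. or.ALU and.ALU @i6/i7  | 2-wide
4. and.ALU @i8  | RAW r1
5. mulh.MUL @i9  | no-port MUL/MUL
6. mulh.MUL @i10  | WAW r3
7. and.ALU sub.ALU @i11/i12  | 2-wide
8. mul.MUL @i13  | tail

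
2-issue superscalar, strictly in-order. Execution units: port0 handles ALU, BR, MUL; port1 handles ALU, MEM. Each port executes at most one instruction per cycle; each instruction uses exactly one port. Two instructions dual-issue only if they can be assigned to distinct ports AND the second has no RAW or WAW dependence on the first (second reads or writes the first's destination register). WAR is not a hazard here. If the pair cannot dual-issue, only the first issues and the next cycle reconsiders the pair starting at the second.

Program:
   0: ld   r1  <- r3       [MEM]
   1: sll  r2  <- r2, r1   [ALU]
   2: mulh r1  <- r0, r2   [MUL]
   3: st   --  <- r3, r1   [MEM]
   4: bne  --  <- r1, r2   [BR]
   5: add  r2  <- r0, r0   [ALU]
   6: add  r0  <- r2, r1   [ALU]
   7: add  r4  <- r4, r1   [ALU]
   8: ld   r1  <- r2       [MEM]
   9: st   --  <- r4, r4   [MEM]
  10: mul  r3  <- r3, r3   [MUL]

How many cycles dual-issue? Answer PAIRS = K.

PAIRS = 3

  cy0 -> i0 (ld.MEM) RAW r1
  cy1 -> i1 (sll.ALU) RAW r2
  cy2 -> i2 (mulh.MUL) RAW r1
  cy3 -> i3&i4 (st.MEM;bne.BR) pair
  cy4 -> i5 (add.ALU) RAW r2
  cy5 -> i6&i7 (add.ALU;add.ALU) pair
  cy6 -> i8 (ld.MEM) no-port MEM/MEM
  cy7 -> i9&i10 (st.MEM;mul.MUL) pair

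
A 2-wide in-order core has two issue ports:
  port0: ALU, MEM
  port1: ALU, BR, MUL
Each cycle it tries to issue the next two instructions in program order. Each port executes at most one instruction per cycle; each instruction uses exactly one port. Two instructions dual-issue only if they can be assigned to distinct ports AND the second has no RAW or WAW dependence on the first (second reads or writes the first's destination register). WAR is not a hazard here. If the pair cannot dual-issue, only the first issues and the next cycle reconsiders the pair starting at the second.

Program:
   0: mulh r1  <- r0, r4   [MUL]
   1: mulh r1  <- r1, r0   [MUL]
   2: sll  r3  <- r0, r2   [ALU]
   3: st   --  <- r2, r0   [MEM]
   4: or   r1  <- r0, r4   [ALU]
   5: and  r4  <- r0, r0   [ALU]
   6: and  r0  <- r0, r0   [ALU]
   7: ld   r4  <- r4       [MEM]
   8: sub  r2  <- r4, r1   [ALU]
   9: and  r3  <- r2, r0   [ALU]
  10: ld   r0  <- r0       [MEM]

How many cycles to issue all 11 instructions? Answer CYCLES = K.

CYCLES = 7

[0] i0  mulh.MUL  -- no-port MUL/MUL
[1] i1+i2  mulh.MUL sll.ALU  -- 2-wide
[2] i3+i4  st.MEM or.ALU  -- 2-wide
[3] i5+i6  and.ALU and.ALU  -- 2-wide
[4] i7  ld.MEM  -- RAW r4
[5] i8  sub.ALU  -- RAW r2
[6] i9+i10  and.ALU ld.MEM  -- 2-wide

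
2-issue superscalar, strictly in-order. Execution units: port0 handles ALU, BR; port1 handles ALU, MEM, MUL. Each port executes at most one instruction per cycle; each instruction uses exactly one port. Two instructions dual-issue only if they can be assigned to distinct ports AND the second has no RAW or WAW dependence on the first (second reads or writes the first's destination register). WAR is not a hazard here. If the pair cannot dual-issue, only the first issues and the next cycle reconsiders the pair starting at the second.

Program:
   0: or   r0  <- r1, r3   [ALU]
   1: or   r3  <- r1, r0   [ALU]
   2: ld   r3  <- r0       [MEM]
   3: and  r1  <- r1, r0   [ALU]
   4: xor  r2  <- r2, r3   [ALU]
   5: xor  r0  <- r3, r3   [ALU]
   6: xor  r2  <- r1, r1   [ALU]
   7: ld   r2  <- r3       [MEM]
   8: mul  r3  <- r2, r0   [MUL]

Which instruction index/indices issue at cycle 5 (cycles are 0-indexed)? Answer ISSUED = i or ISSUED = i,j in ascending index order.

c0: i0 or  RAW r0
c1: i1 or  WAW r3
c2: i2,i3 ld;and  dual
c3: i4,i5 xor;xor  dual
c4: i6 xor  WAW r2
c5: i7 ld  no-port MEM/MUL
c6: i8 mul  tail

ISSUED = 7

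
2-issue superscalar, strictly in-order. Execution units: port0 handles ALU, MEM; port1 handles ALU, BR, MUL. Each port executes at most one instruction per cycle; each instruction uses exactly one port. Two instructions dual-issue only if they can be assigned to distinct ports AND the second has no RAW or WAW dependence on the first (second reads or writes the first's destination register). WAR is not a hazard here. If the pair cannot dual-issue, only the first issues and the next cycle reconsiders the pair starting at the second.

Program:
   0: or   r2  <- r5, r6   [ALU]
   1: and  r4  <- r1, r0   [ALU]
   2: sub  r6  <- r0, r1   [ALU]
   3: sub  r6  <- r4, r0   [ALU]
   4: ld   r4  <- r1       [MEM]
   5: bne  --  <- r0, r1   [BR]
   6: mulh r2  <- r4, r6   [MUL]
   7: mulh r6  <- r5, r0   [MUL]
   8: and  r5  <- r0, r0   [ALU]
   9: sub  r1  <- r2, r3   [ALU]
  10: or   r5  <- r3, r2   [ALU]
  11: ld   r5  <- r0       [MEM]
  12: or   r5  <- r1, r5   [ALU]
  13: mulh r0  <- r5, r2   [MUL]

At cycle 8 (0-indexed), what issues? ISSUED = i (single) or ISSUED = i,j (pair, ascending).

ISSUED = 12

#0 head=0: or.ALU and.ALU i0&i1 2-wide
#1 head=2: sub.ALU i2 WAW r6
#2 head=3: sub.ALU ld.MEM i3&i4 2-wide
#3 head=5: bne.BR i5 no-port BR/MUL
#4 head=6: mulh.MUL i6 no-port MUL/MUL
#5 head=7: mulh.MUL and.ALU i7&i8 2-wide
#6 head=9: sub.ALU or.ALU i9&i10 2-wide
#7 head=11: ld.MEM i11 RAW+WAW r5
#8 head=12: or.ALU i12 RAW r5
#9 head=13: mulh.MUL i13 tail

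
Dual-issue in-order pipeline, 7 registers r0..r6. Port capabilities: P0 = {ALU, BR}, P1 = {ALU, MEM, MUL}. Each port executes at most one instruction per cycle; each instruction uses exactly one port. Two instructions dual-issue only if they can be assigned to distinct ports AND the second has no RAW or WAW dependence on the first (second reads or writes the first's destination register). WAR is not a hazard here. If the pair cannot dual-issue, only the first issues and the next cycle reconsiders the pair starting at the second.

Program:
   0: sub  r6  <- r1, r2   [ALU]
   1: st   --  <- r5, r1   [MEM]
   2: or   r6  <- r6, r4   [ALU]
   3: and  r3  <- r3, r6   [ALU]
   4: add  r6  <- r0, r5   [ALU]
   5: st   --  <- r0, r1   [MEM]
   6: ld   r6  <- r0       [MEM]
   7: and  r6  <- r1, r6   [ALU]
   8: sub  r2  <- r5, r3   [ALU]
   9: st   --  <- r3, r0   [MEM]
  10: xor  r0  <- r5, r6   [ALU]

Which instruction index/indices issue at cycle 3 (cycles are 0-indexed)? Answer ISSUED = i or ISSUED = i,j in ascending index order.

ISSUED = 5

c0: i0&i1 sub+st  2-wide
c1: i2 or  RAW r6
c2: i3&i4 and+add  2-wide
c3: i5 st  no-port MEM/MEM
c4: i6 ld  RAW+WAW r6
c5: i7&i8 and+sub  2-wide
c6: i9&i10 st+xor  2-wide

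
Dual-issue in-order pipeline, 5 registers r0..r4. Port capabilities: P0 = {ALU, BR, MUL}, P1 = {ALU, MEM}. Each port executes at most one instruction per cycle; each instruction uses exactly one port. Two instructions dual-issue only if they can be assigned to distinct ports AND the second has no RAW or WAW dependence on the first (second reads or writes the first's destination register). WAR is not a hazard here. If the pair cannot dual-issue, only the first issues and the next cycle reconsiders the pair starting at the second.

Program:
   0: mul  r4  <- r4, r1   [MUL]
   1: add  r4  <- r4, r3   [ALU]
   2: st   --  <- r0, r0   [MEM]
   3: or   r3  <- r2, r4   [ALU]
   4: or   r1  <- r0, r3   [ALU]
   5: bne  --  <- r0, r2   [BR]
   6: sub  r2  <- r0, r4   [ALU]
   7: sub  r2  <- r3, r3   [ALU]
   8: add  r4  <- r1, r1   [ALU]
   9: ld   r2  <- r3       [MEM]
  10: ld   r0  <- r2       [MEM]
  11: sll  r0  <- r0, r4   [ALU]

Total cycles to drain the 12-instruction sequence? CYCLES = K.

CYCLES = 9

t=0 i0:mul.MUL ; RAW+WAW r4
t=1 i1,i2:add.ALU/st.MEM ; pair
t=2 i3:or.ALU ; RAW r3
t=3 i4,i5:or.ALU/bne.BR ; pair
t=4 i6:sub.ALU ; WAW r2
t=5 i7,i8:sub.ALU/add.ALU ; pair
t=6 i9:ld.MEM ; no-port MEM/MEM
t=7 i10:ld.MEM ; RAW+WAW r0
t=8 i11:sll.ALU ; tail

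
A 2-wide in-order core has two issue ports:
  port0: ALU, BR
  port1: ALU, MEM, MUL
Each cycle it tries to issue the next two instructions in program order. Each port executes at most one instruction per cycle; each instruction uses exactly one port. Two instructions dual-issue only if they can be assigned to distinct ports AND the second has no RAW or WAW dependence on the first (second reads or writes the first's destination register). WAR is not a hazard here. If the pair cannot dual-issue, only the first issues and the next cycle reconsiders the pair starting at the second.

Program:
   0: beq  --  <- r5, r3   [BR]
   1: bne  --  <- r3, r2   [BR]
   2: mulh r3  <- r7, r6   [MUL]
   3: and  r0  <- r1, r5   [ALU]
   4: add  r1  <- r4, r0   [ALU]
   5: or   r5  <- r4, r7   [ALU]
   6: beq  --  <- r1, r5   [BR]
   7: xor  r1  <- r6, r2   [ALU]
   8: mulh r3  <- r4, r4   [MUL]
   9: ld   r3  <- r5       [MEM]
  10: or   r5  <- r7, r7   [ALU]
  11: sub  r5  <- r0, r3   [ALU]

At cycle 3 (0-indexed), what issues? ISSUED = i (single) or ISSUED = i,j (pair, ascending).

[0] i0  beq  -- no-port BR/BR
[1] i1+i2  bne+mulh  -- 2-wide
[2] i3  and  -- RAW r0
[3] i4+i5  add+or  -- 2-wide
[4] i6+i7  beq+xor  -- 2-wide
[5] i8  mulh  -- no-port MUL/MEM
[6] i9+i10  ld+or  -- 2-wide
[7] i11  sub  -- tail

ISSUED = 4,5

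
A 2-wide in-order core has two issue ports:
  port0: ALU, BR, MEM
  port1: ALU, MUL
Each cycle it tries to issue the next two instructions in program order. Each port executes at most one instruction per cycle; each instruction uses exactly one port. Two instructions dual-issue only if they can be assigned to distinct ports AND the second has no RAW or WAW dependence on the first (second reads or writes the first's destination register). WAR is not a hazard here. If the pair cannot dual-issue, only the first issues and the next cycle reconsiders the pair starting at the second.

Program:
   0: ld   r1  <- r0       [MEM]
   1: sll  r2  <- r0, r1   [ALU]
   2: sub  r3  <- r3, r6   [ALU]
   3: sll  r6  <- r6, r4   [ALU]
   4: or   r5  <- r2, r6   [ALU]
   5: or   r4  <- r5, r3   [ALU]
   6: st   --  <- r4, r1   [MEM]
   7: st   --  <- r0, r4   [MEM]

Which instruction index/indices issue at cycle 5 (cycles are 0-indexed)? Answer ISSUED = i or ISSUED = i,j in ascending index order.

ISSUED = 6

[0] i0  ld.MEM  -- RAW r1
[1] i1/i2  sll.ALU sub.ALU  -- 2-wide
[2] i3  sll.ALU  -- RAW r6
[3] i4  or.ALU  -- RAW r5
[4] i5  or.ALU  -- RAW r4
[5] i6  st.MEM  -- no-port MEM/MEM
[6] i7  st.MEM  -- tail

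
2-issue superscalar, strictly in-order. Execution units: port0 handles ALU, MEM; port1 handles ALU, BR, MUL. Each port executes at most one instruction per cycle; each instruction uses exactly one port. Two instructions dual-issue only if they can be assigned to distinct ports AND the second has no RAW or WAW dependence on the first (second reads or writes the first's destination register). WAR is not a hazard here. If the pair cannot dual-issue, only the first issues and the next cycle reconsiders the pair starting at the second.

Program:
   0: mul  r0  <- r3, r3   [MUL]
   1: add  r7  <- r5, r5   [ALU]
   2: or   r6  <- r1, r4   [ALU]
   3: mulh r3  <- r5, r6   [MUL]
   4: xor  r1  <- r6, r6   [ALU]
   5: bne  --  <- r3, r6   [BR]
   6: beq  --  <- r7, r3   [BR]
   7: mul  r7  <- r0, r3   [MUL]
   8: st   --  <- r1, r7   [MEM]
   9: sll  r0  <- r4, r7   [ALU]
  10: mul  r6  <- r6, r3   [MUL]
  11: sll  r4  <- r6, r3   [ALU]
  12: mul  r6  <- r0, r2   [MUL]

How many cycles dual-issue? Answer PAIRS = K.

t=0 i0+i1:mul add ; 2-wide
t=1 i2:or ; RAW r6
t=2 i3+i4:mulh xor ; 2-wide
t=3 i5:bne ; no-port BR/BR
t=4 i6:beq ; no-port BR/MUL
t=5 i7:mul ; RAW r7
t=6 i8+i9:st sll ; 2-wide
t=7 i10:mul ; RAW r6
t=8 i11+i12:sll mul ; 2-wide

PAIRS = 4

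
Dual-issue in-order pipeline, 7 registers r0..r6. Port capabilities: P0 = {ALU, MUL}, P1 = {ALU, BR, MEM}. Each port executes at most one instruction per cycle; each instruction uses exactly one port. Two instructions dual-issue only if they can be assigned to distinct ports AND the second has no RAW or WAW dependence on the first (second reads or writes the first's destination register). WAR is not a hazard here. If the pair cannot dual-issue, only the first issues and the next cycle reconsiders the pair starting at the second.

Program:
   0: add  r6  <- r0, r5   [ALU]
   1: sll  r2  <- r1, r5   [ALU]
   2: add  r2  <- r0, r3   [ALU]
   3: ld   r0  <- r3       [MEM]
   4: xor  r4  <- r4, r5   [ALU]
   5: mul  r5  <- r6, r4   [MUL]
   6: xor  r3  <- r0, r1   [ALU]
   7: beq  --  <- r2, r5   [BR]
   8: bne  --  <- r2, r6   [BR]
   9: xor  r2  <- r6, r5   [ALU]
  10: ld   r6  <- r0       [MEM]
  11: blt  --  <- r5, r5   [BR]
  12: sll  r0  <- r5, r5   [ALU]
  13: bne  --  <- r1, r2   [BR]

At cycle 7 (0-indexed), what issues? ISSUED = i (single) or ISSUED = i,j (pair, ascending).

ISSUED = 11,12

0. add.ALU;sll.ALU @i0/i1  | dual
1. add.ALU;ld.MEM @i2/i3  | dual
2. xor.ALU @i4  | RAW r4
3. mul.MUL;xor.ALU @i5/i6  | dual
4. beq.BR @i7  | no-port BR/BR
5. bne.BR;xor.ALU @i8/i9  | dual
6. ld.MEM @i10  | no-port MEM/BR
7. blt.BR;sll.ALU @i11/i12  | dual
8. bne.BR @i13  | tail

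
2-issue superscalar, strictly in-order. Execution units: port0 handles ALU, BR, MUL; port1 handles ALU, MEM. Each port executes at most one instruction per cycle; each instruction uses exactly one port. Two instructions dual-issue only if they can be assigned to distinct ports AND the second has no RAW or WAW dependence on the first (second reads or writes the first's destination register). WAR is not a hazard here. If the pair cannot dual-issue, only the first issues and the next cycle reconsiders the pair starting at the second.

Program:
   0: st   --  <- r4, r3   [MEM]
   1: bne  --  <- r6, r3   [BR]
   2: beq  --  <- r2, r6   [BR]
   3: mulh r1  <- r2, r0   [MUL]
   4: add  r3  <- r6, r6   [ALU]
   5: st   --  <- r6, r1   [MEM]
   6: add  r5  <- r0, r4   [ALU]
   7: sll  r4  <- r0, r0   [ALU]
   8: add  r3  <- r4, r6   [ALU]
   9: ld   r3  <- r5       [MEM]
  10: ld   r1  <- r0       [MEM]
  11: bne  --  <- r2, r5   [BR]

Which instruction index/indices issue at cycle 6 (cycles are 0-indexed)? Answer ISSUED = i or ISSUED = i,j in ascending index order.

ISSUED = 9

[0] i0+i1  st.MEM;bne.BR  -- 2-wide
[1] i2  beq.BR  -- no-port BR/MUL
[2] i3+i4  mulh.MUL;add.ALU  -- 2-wide
[3] i5+i6  st.MEM;add.ALU  -- 2-wide
[4] i7  sll.ALU  -- RAW r4
[5] i8  add.ALU  -- WAW r3
[6] i9  ld.MEM  -- no-port MEM/MEM
[7] i10+i11  ld.MEM;bne.BR  -- 2-wide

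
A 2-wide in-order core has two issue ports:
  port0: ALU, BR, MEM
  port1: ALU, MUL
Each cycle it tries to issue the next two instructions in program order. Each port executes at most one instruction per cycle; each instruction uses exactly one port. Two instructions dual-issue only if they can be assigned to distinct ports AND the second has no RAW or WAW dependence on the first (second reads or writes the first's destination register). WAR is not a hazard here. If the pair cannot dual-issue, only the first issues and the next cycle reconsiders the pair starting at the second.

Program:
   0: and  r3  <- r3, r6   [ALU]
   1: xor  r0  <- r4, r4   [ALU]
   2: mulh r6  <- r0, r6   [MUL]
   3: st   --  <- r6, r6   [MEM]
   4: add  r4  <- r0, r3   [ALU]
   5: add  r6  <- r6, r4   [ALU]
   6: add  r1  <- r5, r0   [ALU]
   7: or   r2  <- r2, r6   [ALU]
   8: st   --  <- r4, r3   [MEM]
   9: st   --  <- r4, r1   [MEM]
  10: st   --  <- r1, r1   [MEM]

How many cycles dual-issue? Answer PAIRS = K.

PAIRS = 4

[0] i0,i1  and.ALU/xor.ALU  -- dual
[1] i2  mulh.MUL  -- RAW r6
[2] i3,i4  st.MEM/add.ALU  -- dual
[3] i5,i6  add.ALU/add.ALU  -- dual
[4] i7,i8  or.ALU/st.MEM  -- dual
[5] i9  st.MEM  -- no-port MEM/MEM
[6] i10  st.MEM  -- tail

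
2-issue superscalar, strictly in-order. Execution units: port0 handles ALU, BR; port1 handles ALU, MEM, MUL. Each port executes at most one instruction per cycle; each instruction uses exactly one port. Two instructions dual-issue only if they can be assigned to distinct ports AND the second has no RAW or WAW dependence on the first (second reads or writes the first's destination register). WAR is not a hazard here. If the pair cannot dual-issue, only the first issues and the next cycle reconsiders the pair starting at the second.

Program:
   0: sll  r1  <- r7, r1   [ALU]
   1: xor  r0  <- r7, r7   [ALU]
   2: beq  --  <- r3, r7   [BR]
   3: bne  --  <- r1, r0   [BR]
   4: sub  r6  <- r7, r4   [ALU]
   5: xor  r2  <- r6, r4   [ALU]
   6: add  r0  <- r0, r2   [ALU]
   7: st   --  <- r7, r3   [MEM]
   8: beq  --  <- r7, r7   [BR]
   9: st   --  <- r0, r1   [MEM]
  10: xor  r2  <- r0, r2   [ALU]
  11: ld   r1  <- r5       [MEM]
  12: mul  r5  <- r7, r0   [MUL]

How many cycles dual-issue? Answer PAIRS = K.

PAIRS = 5

0. sll.ALU+xor.ALU @i0+i1  | pair
1. beq.BR @i2  | no-port BR/BR
2. bne.BR+sub.ALU @i3+i4  | pair
3. xor.ALU @i5  | RAW r2
4. add.ALU+st.MEM @i6+i7  | pair
5. beq.BR+st.MEM @i8+i9  | pair
6. xor.ALU+ld.MEM @i10+i11  | pair
7. mul.MUL @i12  | tail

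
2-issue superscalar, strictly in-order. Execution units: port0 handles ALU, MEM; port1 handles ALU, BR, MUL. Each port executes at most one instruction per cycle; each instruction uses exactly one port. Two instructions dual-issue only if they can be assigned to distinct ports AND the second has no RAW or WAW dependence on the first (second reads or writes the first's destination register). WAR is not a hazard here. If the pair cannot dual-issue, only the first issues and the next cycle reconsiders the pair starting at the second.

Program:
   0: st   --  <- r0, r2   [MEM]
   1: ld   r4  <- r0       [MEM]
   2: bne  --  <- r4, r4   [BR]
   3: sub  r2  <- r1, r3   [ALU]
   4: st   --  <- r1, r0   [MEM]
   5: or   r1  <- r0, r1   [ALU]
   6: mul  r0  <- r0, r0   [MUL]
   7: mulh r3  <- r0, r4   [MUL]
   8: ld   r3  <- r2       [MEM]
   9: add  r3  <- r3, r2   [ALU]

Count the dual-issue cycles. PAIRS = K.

0. st @i0  | no-port MEM/MEM
1. ld @i1  | RAW r4
2. bne+sub @i2+i3  | dual
3. st+or @i4+i5  | dual
4. mul @i6  | no-port MUL/MUL
5. mulh @i7  | WAW r3
6. ld @i8  | RAW+WAW r3
7. add @i9  | tail

PAIRS = 2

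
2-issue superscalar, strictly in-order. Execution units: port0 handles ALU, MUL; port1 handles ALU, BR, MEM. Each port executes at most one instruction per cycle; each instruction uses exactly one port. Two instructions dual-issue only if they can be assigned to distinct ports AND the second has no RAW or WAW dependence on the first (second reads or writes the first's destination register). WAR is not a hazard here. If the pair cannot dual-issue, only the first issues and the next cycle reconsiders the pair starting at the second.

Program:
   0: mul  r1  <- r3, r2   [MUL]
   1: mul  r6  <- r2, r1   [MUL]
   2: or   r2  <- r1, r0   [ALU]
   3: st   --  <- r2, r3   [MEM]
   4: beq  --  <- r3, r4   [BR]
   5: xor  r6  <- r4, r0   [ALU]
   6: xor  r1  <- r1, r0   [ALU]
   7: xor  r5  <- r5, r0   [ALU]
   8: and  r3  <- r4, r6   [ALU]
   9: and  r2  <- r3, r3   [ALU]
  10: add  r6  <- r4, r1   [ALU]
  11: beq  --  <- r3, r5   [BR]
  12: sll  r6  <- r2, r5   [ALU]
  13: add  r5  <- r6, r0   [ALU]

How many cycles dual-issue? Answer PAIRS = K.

#0 head=0: mul i0 no-port MUL/MUL
#1 head=1: mul or i1/i2 dual
#2 head=3: st i3 no-port MEM/BR
#3 head=4: beq xor i4/i5 dual
#4 head=6: xor xor i6/i7 dual
#5 head=8: and i8 RAW r3
#6 head=9: and add i9/i10 dual
#7 head=11: beq sll i11/i12 dual
#8 head=13: add i13 tail

PAIRS = 5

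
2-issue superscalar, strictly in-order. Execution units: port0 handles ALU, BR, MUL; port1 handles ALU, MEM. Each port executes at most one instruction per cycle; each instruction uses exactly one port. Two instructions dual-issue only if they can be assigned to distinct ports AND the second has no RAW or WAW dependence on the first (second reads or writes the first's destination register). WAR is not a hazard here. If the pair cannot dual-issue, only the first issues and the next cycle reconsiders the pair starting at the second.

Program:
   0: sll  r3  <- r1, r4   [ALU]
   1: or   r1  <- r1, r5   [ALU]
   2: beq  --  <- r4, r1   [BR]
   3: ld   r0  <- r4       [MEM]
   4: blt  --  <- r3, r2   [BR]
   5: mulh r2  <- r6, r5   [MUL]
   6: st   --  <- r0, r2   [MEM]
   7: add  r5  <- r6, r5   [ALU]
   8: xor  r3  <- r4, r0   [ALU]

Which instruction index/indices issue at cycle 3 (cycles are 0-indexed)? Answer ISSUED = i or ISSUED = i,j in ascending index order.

c0: i0/i1 sll+or  dual
c1: i2/i3 beq+ld  dual
c2: i4 blt  no-port BR/MUL
c3: i5 mulh  RAW r2
c4: i6/i7 st+add  dual
c5: i8 xor  tail

ISSUED = 5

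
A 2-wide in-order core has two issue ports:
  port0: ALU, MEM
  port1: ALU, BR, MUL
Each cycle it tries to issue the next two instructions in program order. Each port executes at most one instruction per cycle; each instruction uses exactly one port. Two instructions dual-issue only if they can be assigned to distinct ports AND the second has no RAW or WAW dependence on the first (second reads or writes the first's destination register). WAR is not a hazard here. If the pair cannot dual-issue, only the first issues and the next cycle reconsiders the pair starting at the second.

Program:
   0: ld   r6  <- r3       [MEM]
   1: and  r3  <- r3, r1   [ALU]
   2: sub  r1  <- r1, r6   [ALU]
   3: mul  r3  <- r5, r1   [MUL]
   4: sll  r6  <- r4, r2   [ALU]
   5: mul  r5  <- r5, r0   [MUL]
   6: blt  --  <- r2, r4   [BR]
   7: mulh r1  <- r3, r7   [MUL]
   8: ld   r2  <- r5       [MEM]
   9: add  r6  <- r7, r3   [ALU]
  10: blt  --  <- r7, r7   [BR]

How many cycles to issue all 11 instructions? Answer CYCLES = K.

c0: i0+i1 ld and  2-wide
c1: i2 sub  RAW r1
c2: i3+i4 mul sll  2-wide
c3: i5 mul  no-port MUL/BR
c4: i6 blt  no-port BR/MUL
c5: i7+i8 mulh ld  2-wide
c6: i9+i10 add blt  2-wide

CYCLES = 7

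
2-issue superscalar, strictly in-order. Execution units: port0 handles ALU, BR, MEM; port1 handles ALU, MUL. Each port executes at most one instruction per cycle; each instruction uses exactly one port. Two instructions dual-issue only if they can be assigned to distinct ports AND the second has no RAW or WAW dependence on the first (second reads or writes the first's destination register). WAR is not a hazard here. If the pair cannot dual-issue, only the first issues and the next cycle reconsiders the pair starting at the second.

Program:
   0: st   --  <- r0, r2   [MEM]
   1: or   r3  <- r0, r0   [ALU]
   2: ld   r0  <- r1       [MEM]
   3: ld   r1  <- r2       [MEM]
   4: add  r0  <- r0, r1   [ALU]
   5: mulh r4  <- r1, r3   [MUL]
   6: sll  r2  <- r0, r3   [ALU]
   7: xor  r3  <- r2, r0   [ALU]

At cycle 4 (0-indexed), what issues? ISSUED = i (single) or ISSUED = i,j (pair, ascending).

ISSUED = 6

  cy0 -> i0+i1 (st.MEM;or.ALU) 2-wide
  cy1 -> i2 (ld.MEM) no-port MEM/MEM
  cy2 -> i3 (ld.MEM) RAW r1
  cy3 -> i4+i5 (add.ALU;mulh.MUL) 2-wide
  cy4 -> i6 (sll.ALU) RAW r2
  cy5 -> i7 (xor.ALU) tail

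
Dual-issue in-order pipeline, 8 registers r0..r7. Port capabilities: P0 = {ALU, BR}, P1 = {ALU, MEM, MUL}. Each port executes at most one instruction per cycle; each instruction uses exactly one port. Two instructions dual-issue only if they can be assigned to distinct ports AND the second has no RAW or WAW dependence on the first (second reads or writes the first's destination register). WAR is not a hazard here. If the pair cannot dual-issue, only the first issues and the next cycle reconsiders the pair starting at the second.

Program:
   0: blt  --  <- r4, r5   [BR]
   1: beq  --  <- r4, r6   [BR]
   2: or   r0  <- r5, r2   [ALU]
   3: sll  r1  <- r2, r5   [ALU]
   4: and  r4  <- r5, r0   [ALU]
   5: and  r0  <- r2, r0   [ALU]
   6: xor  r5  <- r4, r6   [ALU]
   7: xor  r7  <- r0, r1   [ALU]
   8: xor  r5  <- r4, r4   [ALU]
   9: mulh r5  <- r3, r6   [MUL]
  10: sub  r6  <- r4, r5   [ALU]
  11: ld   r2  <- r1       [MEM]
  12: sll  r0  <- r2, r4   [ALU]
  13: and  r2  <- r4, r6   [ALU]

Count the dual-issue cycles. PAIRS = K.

0. blt.BR @i0  | no-port BR/BR
1. beq.BR/or.ALU @i1,i2  | dual
2. sll.ALU/and.ALU @i3,i4  | dual
3. and.ALU/xor.ALU @i5,i6  | dual
4. xor.ALU/xor.ALU @i7,i8  | dual
5. mulh.MUL @i9  | RAW r5
6. sub.ALU/ld.MEM @i10,i11  | dual
7. sll.ALU/and.ALU @i12,i13  | dual

PAIRS = 6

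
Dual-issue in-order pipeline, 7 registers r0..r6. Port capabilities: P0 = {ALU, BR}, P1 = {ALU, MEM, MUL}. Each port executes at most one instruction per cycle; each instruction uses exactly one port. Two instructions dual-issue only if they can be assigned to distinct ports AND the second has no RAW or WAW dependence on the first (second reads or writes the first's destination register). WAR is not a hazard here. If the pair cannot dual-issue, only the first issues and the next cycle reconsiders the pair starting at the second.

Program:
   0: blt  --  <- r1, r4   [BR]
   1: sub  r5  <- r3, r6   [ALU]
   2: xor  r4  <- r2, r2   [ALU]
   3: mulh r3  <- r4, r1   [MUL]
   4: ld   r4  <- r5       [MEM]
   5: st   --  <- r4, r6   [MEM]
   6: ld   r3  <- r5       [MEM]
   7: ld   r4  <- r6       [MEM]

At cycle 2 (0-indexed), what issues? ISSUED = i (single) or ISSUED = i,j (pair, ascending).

[0] i0&i1  blt/sub  -- dual
[1] i2  xor  -- RAW r4
[2] i3  mulh  -- no-port MUL/MEM
[3] i4  ld  -- no-port MEM/MEM
[4] i5  st  -- no-port MEM/MEM
[5] i6  ld  -- no-port MEM/MEM
[6] i7  ld  -- tail

ISSUED = 3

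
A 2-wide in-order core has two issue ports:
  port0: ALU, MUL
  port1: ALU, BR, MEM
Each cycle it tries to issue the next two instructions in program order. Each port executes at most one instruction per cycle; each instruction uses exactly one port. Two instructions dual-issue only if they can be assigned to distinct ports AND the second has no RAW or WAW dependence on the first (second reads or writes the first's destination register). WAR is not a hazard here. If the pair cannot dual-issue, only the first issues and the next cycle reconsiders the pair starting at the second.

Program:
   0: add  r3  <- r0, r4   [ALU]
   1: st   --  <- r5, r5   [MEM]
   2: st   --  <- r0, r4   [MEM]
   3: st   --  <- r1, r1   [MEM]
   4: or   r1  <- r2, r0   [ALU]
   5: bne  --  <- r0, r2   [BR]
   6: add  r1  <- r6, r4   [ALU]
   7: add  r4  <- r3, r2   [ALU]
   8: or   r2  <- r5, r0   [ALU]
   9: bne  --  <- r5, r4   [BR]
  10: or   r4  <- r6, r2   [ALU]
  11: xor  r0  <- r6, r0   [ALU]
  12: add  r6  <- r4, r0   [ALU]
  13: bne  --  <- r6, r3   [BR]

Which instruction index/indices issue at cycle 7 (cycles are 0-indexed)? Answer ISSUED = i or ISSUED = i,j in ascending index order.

  cy0 -> i0,i1 (add+st) pair
  cy1 -> i2 (st) no-port MEM/MEM
  cy2 -> i3,i4 (st+or) pair
  cy3 -> i5,i6 (bne+add) pair
  cy4 -> i7,i8 (add+or) pair
  cy5 -> i9,i10 (bne+or) pair
  cy6 -> i11 (xor) RAW r0
  cy7 -> i12 (add) RAW r6
  cy8 -> i13 (bne) tail

ISSUED = 12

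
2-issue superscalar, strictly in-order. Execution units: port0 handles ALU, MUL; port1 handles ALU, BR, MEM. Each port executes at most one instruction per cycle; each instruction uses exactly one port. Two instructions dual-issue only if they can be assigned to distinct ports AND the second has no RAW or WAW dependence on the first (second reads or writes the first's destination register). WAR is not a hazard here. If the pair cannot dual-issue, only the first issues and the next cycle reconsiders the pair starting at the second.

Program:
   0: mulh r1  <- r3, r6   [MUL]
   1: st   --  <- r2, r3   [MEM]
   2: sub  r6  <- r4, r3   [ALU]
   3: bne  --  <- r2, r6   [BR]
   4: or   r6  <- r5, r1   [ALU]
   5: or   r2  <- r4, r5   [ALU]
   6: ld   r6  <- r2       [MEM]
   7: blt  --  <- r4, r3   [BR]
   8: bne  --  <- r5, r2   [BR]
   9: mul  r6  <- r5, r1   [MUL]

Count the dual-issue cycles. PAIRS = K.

#0 head=0: mulh+st i0/i1 dual
#1 head=2: sub i2 RAW r6
#2 head=3: bne+or i3/i4 dual
#3 head=5: or i5 RAW r2
#4 head=6: ld i6 no-port MEM/BR
#5 head=7: blt i7 no-port BR/BR
#6 head=8: bne+mul i8/i9 dual

PAIRS = 3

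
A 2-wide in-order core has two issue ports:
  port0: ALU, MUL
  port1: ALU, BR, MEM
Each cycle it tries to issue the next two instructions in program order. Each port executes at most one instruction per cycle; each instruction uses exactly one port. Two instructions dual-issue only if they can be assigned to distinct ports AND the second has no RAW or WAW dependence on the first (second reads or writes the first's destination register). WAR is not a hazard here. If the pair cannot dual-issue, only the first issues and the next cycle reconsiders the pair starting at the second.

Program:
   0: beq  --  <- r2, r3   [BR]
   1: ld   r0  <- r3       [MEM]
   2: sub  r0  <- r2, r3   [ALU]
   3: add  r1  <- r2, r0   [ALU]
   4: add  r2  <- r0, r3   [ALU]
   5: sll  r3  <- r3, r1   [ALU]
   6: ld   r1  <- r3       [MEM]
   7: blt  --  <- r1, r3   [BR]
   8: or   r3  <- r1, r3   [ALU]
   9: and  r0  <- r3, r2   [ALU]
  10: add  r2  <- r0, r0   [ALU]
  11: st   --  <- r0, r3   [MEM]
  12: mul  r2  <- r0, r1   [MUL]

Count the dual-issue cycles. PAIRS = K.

0. beq.BR @i0  | no-port BR/MEM
1. ld.MEM @i1  | WAW r0
2. sub.ALU @i2  | RAW r0
3. add.ALU add.ALU @i3&i4  | dual
4. sll.ALU @i5  | RAW r3
5. ld.MEM @i6  | no-port MEM/BR
6. blt.BR or.ALU @i7&i8  | dual
7. and.ALU @i9  | RAW r0
8. add.ALU st.MEM @i10&i11  | dual
9. mul.MUL @i12  | tail

PAIRS = 3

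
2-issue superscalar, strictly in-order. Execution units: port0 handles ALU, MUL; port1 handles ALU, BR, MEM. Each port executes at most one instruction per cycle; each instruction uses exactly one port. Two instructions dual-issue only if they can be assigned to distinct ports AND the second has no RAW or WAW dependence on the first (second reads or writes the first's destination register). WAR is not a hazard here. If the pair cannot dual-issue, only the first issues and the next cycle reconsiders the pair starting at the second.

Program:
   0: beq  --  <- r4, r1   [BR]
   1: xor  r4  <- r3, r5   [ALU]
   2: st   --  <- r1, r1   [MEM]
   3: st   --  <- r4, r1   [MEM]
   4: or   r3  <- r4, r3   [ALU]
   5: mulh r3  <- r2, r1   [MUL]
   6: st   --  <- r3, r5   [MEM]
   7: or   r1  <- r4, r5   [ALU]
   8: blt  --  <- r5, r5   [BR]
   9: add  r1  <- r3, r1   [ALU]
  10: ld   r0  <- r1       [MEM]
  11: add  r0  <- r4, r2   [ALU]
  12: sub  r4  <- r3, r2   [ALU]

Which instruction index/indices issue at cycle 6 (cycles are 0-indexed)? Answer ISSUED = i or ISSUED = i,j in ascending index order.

[0] i0,i1  beq.BR;xor.ALU  -- pair
[1] i2  st.MEM  -- no-port MEM/MEM
[2] i3,i4  st.MEM;or.ALU  -- pair
[3] i5  mulh.MUL  -- RAW r3
[4] i6,i7  st.MEM;or.ALU  -- pair
[5] i8,i9  blt.BR;add.ALU  -- pair
[6] i10  ld.MEM  -- WAW r0
[7] i11,i12  add.ALU;sub.ALU  -- pair

ISSUED = 10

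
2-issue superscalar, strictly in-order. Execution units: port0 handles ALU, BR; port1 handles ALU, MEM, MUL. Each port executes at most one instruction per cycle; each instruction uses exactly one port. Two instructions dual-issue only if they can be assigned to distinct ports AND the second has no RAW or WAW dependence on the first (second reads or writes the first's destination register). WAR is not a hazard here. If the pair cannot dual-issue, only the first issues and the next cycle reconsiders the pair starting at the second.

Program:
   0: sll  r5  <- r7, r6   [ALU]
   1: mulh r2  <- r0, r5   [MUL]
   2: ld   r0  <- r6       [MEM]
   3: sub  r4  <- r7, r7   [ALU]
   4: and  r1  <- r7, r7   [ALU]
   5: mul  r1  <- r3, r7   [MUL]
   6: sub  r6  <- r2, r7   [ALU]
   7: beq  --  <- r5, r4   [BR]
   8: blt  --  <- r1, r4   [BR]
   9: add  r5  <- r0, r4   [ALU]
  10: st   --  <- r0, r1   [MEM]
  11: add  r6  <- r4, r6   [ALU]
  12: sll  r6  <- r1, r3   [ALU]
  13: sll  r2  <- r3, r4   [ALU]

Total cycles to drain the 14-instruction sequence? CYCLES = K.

CYCLES = 9

0. sll @i0  | RAW r5
1. mulh @i1  | no-port MUL/MEM
2. ld;sub @i2&i3  | pair
3. and @i4  | WAW r1
4. mul;sub @i5&i6  | pair
5. beq @i7  | no-port BR/BR
6. blt;add @i8&i9  | pair
7. st;add @i10&i11  | pair
8. sll;sll @i12&i13  | pair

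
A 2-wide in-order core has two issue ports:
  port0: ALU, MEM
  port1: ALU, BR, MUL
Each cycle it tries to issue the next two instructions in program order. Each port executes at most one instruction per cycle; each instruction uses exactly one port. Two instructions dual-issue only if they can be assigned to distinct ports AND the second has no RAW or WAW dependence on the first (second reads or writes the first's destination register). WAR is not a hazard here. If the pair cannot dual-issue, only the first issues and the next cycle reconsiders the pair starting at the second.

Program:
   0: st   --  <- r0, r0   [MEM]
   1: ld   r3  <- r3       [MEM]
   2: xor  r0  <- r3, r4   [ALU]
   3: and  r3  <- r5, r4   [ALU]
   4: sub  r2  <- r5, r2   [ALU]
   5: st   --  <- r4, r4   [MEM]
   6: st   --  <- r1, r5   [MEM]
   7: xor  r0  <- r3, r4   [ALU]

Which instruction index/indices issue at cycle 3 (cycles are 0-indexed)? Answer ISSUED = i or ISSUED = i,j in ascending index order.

ISSUED = 4,5

t=0 i0:st ; no-port MEM/MEM
t=1 i1:ld ; RAW r3
t=2 i2&i3:xor and ; pair
t=3 i4&i5:sub st ; pair
t=4 i6&i7:st xor ; pair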